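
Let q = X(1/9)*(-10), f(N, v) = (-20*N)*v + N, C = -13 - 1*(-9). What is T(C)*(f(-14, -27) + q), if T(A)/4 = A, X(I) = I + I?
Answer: 1090976/9 ≈ 1.2122e+5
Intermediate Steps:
X(I) = 2*I
C = -4 (C = -13 + 9 = -4)
f(N, v) = N - 20*N*v (f(N, v) = -20*N*v + N = N - 20*N*v)
T(A) = 4*A
q = -20/9 (q = (2/9)*(-10) = -20/9 ≈ -2.2222)
T(C)*(f(-14, -27) + q) = (4*(-4))*(-14*(1 - 20*(-27)) - 20/9) = -16*(-14*(1 + 540) - 20/9) = -16*(-14*541 - 20/9) = -16*(-7574 - 20/9) = -16*(-68186/9) = 1090976/9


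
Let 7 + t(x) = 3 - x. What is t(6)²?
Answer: 100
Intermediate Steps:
t(x) = -4 - x (t(x) = -7 + (3 - x) = -4 - x)
t(6)² = (-4 - 1*6)² = (-4 - 6)² = (-10)² = 100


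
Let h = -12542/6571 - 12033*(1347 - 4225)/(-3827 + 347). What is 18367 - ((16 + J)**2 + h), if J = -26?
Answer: 107552787779/3811180 ≈ 28220.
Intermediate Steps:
h = -37933962719/3811180 (h = -12542*1/6571 - 12033/((-3480/(-2878))) = -12542/6571 - 12033/((-3480*(-1/2878))) = -12542/6571 - 12033/1740/1439 = -12542/6571 - 12033*1439/1740 = -12542/6571 - 5771829/580 = -37933962719/3811180 ≈ -9953.3)
18367 - ((16 + J)**2 + h) = 18367 - ((16 - 26)**2 - 37933962719/3811180) = 18367 - ((-10)**2 - 37933962719/3811180) = 18367 - (100 - 37933962719/3811180) = 18367 - 1*(-37552844719/3811180) = 18367 + 37552844719/3811180 = 107552787779/3811180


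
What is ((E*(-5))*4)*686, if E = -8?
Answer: 109760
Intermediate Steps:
((E*(-5))*4)*686 = (-8*(-5)*4)*686 = (40*4)*686 = 160*686 = 109760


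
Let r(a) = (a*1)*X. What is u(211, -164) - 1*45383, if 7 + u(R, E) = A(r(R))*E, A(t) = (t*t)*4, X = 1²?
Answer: -29251166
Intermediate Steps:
X = 1
r(a) = a (r(a) = (a*1)*1 = a*1 = a)
A(t) = 4*t² (A(t) = t²*4 = 4*t²)
u(R, E) = -7 + 4*E*R² (u(R, E) = -7 + (4*R²)*E = -7 + 4*E*R²)
u(211, -164) - 1*45383 = (-7 + 4*(-164)*211²) - 1*45383 = (-7 + 4*(-164)*44521) - 45383 = (-7 - 29205776) - 45383 = -29205783 - 45383 = -29251166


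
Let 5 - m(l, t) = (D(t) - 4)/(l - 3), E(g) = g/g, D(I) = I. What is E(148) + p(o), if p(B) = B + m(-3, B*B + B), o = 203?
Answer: 21331/3 ≈ 7110.3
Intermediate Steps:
E(g) = 1
m(l, t) = 5 - (-4 + t)/(-3 + l) (m(l, t) = 5 - (t - 4)/(l - 3) = 5 - (-4 + t)/(-3 + l))
p(B) = 13/3 + B**2/6 + 7*B/6 (p(B) = B + (-11 - (B*B + B) + 5*(-3))/(-3 - 3) = B + (-11 - (B**2 + B) - 15)/(-6) = B - (-11 - (B + B**2) - 15)/6 = B - (-11 + (-B - B**2) - 15)/6 = B - (-26 - B - B**2)/6 = B + (13/3 + B/6 + B**2/6) = 13/3 + B**2/6 + 7*B/6)
E(148) + p(o) = 1 + (13/3 + (1/6)*203**2 + (7/6)*203) = 1 + (13/3 + (1/6)*41209 + 1421/6) = 1 + (13/3 + 41209/6 + 1421/6) = 1 + 21328/3 = 21331/3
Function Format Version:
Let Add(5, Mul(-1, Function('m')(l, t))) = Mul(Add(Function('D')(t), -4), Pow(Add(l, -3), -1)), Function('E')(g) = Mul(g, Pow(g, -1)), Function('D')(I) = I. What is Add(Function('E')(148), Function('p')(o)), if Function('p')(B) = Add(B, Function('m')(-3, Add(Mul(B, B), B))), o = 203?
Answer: Rational(21331, 3) ≈ 7110.3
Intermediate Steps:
Function('E')(g) = 1
Function('m')(l, t) = Add(5, Mul(-1, Pow(Add(-3, l), -1), Add(-4, t))) (Function('m')(l, t) = Add(5, Mul(-1, Mul(Add(t, -4), Pow(Add(l, -3), -1)))) = Add(5, Mul(-1, Mul(Add(-4, t), Pow(Add(-3, l), -1)))) = Add(5, Mul(-1, Mul(Pow(Add(-3, l), -1), Add(-4, t)))) = Add(5, Mul(-1, Pow(Add(-3, l), -1), Add(-4, t))))
Function('p')(B) = Add(Rational(13, 3), Mul(Rational(1, 6), Pow(B, 2)), Mul(Rational(7, 6), B)) (Function('p')(B) = Add(B, Mul(Pow(Add(-3, -3), -1), Add(-11, Mul(-1, Add(Mul(B, B), B)), Mul(5, -3)))) = Add(B, Mul(Pow(-6, -1), Add(-11, Mul(-1, Add(Pow(B, 2), B)), -15))) = Add(B, Mul(Rational(-1, 6), Add(-11, Mul(-1, Add(B, Pow(B, 2))), -15))) = Add(B, Mul(Rational(-1, 6), Add(-11, Add(Mul(-1, B), Mul(-1, Pow(B, 2))), -15))) = Add(B, Mul(Rational(-1, 6), Add(-26, Mul(-1, B), Mul(-1, Pow(B, 2))))) = Add(B, Add(Rational(13, 3), Mul(Rational(1, 6), B), Mul(Rational(1, 6), Pow(B, 2)))) = Add(Rational(13, 3), Mul(Rational(1, 6), Pow(B, 2)), Mul(Rational(7, 6), B)))
Add(Function('E')(148), Function('p')(o)) = Add(1, Add(Rational(13, 3), Mul(Rational(1, 6), Pow(203, 2)), Mul(Rational(7, 6), 203))) = Add(1, Add(Rational(13, 3), Mul(Rational(1, 6), 41209), Rational(1421, 6))) = Add(1, Add(Rational(13, 3), Rational(41209, 6), Rational(1421, 6))) = Add(1, Rational(21328, 3)) = Rational(21331, 3)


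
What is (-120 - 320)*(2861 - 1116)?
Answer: -767800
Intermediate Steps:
(-120 - 320)*(2861 - 1116) = -440*1745 = -767800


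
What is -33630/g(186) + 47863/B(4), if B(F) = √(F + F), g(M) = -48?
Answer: 5605/8 + 47863*√2/4 ≈ 17623.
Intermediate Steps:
B(F) = √2*√F (B(F) = √(2*F) = √2*√F)
-33630/g(186) + 47863/B(4) = -33630/(-48) + 47863/((√2*√4)) = -33630*(-1/48) + 47863/((√2*2)) = 5605/8 + 47863/((2*√2)) = 5605/8 + 47863*(√2/4) = 5605/8 + 47863*√2/4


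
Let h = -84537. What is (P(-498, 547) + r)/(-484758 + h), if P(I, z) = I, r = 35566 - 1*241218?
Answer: 41230/113859 ≈ 0.36211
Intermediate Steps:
r = -205652 (r = 35566 - 241218 = -205652)
(P(-498, 547) + r)/(-484758 + h) = (-498 - 205652)/(-484758 - 84537) = -206150/(-569295) = -206150*(-1/569295) = 41230/113859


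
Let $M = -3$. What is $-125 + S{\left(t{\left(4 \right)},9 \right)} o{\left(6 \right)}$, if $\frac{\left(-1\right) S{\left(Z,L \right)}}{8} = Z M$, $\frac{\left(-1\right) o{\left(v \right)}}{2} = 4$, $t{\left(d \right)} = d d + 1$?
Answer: $-3389$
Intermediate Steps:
$t{\left(d \right)} = 1 + d^{2}$ ($t{\left(d \right)} = d^{2} + 1 = 1 + d^{2}$)
$o{\left(v \right)} = -8$ ($o{\left(v \right)} = \left(-2\right) 4 = -8$)
$S{\left(Z,L \right)} = 24 Z$ ($S{\left(Z,L \right)} = - 8 Z \left(-3\right) = - 8 \left(- 3 Z\right) = 24 Z$)
$-125 + S{\left(t{\left(4 \right)},9 \right)} o{\left(6 \right)} = -125 + 24 \left(1 + 4^{2}\right) \left(-8\right) = -125 + 24 \left(1 + 16\right) \left(-8\right) = -125 + 24 \cdot 17 \left(-8\right) = -125 + 408 \left(-8\right) = -125 - 3264 = -3389$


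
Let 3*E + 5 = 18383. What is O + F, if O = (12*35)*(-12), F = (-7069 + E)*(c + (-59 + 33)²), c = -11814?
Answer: 10498094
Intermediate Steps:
E = 6126 (E = -5/3 + (⅓)*18383 = -5/3 + 18383/3 = 6126)
F = 10503134 (F = (-7069 + 6126)*(-11814 + (-59 + 33)²) = -943*(-11814 + (-26)²) = -943*(-11814 + 676) = -943*(-11138) = 10503134)
O = -5040 (O = 420*(-12) = -5040)
O + F = -5040 + 10503134 = 10498094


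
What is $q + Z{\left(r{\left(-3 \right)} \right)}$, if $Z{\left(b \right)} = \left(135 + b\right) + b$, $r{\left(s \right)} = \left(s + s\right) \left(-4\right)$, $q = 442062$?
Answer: $442245$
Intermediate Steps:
$r{\left(s \right)} = - 8 s$ ($r{\left(s \right)} = 2 s \left(-4\right) = - 8 s$)
$Z{\left(b \right)} = 135 + 2 b$
$q + Z{\left(r{\left(-3 \right)} \right)} = 442062 + \left(135 + 2 \left(\left(-8\right) \left(-3\right)\right)\right) = 442062 + \left(135 + 2 \cdot 24\right) = 442062 + \left(135 + 48\right) = 442062 + 183 = 442245$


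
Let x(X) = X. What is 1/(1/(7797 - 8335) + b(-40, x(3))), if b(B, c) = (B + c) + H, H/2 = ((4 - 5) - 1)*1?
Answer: -538/22059 ≈ -0.024389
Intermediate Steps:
H = -4 (H = 2*(((4 - 5) - 1)*1) = 2*((-1 - 1)*1) = 2*(-2*1) = 2*(-2) = -4)
b(B, c) = -4 + B + c (b(B, c) = (B + c) - 4 = -4 + B + c)
1/(1/(7797 - 8335) + b(-40, x(3))) = 1/(1/(7797 - 8335) + (-4 - 40 + 3)) = 1/(1/(-538) - 41) = 1/(-1/538 - 41) = 1/(-22059/538) = -538/22059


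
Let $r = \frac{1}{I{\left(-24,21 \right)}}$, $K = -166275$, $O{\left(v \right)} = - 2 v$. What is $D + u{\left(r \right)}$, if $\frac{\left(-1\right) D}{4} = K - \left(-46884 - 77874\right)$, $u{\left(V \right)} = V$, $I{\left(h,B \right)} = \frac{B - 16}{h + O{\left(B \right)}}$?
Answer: $\frac{830274}{5} \approx 1.6605 \cdot 10^{5}$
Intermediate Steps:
$I{\left(h,B \right)} = \frac{-16 + B}{h - 2 B}$ ($I{\left(h,B \right)} = \frac{B - 16}{h - 2 B} = \frac{-16 + B}{h - 2 B}$)
$r = - \frac{66}{5}$ ($r = \frac{1}{\frac{1}{\left(-1\right) \left(-24\right) + 2 \cdot 21} \left(16 - 21\right)} = \frac{1}{\frac{1}{24 + 42} \left(16 - 21\right)} = \frac{1}{\frac{1}{66} \left(-5\right)} = \frac{1}{- \frac{5}{66}} = - \frac{66}{5} \approx -13.2$)
$D = 166068$ ($D = - 4 \left(-166275 - \left(-46884 - 77874\right)\right) = - 4 \left(-166275 - -124758\right) = - 4 \left(-166275 + 124758\right) = \left(-4\right) \left(-41517\right) = 166068$)
$D + u{\left(r \right)} = 166068 - \frac{66}{5} = \frac{830274}{5}$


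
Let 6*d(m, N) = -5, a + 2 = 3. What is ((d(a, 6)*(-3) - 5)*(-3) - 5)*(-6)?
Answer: -15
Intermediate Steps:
a = 1 (a = -2 + 3 = 1)
d(m, N) = -⅚ (d(m, N) = (⅙)*(-5) = -⅚)
((d(a, 6)*(-3) - 5)*(-3) - 5)*(-6) = ((-⅚*(-3) - 5)*(-3) - 5)*(-6) = ((5/2 - 5)*(-3) - 5)*(-6) = (-5/2*(-3) - 5)*(-6) = (15/2 - 5)*(-6) = (5/2)*(-6) = -15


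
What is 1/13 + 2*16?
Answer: 417/13 ≈ 32.077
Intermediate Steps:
1/13 + 2*16 = 1/13 + 32 = 417/13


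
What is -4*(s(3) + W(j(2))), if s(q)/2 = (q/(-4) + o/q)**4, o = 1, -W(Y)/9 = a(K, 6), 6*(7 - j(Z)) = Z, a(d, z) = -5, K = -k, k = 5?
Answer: -467185/2592 ≈ -180.24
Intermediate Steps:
K = -5 (K = -1*5 = -5)
j(Z) = 7 - Z/6
W(Y) = 45 (W(Y) = -9*(-5) = 45)
s(q) = 2*(1/q - q/4)**4 (s(q) = 2*(q/(-4) + 1/q)**4 = 2*(q*(-1/4) + 1/q)**4 = 2*(-q/4 + 1/q)**4 = 2*(1/q - q/4)**4)
-4*(s(3) + W(j(2))) = -4*((1/128)*(-4 + 3**2)**4/3**4 + 45) = -4*((1/128)*(1/81)*(-4 + 9)**4 + 45) = -4*((1/128)*(1/81)*5**4 + 45) = -4*((1/128)*(1/81)*625 + 45) = -4*(625/10368 + 45) = -4*467185/10368 = -467185/2592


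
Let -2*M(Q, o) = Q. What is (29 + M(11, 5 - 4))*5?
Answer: 235/2 ≈ 117.50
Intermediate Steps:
M(Q, o) = -Q/2
(29 + M(11, 5 - 4))*5 = (29 - 1/2*11)*5 = (29 - 11/2)*5 = (47/2)*5 = 235/2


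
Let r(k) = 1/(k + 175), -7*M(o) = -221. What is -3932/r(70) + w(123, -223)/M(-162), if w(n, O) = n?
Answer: -212897279/221 ≈ -9.6334e+5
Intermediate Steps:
M(o) = 221/7 (M(o) = -⅐*(-221) = 221/7)
r(k) = 1/(175 + k)
-3932/r(70) + w(123, -223)/M(-162) = -3932/(1/(175 + 70)) + 123/(221/7) = -3932/(1/245) + 123*(7/221) = -3932/1/245 + 861/221 = -3932*245 + 861/221 = -963340 + 861/221 = -212897279/221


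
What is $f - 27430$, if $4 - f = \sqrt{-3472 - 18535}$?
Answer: $-27426 - i \sqrt{22007} \approx -27426.0 - 148.35 i$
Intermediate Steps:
$f = 4 - i \sqrt{22007}$ ($f = 4 - \sqrt{-3472 - 18535} = 4 - \sqrt{-22007} = 4 - i \sqrt{22007} \approx 4.0 - 148.35 i$)
$f - 27430 = \left(4 - i \sqrt{22007}\right) - 27430 = -27426 - i \sqrt{22007}$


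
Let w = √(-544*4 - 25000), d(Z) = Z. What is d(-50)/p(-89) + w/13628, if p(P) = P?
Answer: 50/89 + I*√6794/6814 ≈ 0.5618 + 0.012097*I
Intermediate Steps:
w = 2*I*√6794 (w = √(-2176 - 25000) = √(-27176) = 2*I*√6794 ≈ 164.85*I)
d(-50)/p(-89) + w/13628 = -50/(-89) + (2*I*√6794)/13628 = -50*(-1/89) + (2*I*√6794)*(1/13628) = 50/89 + I*√6794/6814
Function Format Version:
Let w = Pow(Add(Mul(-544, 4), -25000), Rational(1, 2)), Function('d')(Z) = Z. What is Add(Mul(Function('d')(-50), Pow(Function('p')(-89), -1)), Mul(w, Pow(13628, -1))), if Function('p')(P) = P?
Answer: Add(Rational(50, 89), Mul(Rational(1, 6814), I, Pow(6794, Rational(1, 2)))) ≈ Add(0.56180, Mul(0.012097, I))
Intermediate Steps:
w = Mul(2, I, Pow(6794, Rational(1, 2))) (w = Pow(Add(-2176, -25000), Rational(1, 2)) = Pow(-27176, Rational(1, 2)) = Mul(2, I, Pow(6794, Rational(1, 2))) ≈ Mul(164.85, I))
Add(Mul(Function('d')(-50), Pow(Function('p')(-89), -1)), Mul(w, Pow(13628, -1))) = Add(Mul(-50, Pow(-89, -1)), Mul(Mul(2, I, Pow(6794, Rational(1, 2))), Pow(13628, -1))) = Add(Mul(-50, Rational(-1, 89)), Mul(Mul(2, I, Pow(6794, Rational(1, 2))), Rational(1, 13628))) = Add(Rational(50, 89), Mul(Rational(1, 6814), I, Pow(6794, Rational(1, 2))))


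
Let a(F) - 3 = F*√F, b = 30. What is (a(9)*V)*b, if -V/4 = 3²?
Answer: -32400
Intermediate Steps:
a(F) = 3 + F^(3/2) (a(F) = 3 + F*√F = 3 + F^(3/2))
V = -36 (V = -4*3² = -4*9 = -36)
(a(9)*V)*b = ((3 + 9^(3/2))*(-36))*30 = ((3 + 27)*(-36))*30 = (30*(-36))*30 = -1080*30 = -32400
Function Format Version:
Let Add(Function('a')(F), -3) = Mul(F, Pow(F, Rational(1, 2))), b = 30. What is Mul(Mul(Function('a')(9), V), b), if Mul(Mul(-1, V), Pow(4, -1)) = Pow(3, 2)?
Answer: -32400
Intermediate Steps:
Function('a')(F) = Add(3, Pow(F, Rational(3, 2))) (Function('a')(F) = Add(3, Mul(F, Pow(F, Rational(1, 2)))) = Add(3, Pow(F, Rational(3, 2))))
V = -36 (V = Mul(-4, Pow(3, 2)) = Mul(-4, 9) = -36)
Mul(Mul(Function('a')(9), V), b) = Mul(Mul(Add(3, Pow(9, Rational(3, 2))), -36), 30) = Mul(Mul(Add(3, 27), -36), 30) = Mul(Mul(30, -36), 30) = Mul(-1080, 30) = -32400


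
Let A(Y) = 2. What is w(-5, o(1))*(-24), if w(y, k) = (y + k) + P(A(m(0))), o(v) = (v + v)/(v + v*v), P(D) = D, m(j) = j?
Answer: 48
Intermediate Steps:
o(v) = 2*v/(v + v²) (o(v) = (2*v)/(v + v²) = 2*v/(v + v²))
w(y, k) = 2 + k + y (w(y, k) = (y + k) + 2 = (k + y) + 2 = 2 + k + y)
w(-5, o(1))*(-24) = (2 + 2/(1 + 1) - 5)*(-24) = (2 + 2/2 - 5)*(-24) = (2 + 2*(½) - 5)*(-24) = (2 + 1 - 5)*(-24) = -2*(-24) = 48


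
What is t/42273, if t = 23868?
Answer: 2652/4697 ≈ 0.56462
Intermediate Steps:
t/42273 = 23868/42273 = 23868*(1/42273) = 2652/4697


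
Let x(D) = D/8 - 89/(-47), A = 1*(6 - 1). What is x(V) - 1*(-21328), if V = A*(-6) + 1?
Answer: 8018677/376 ≈ 21326.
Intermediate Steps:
A = 5 (A = 1*5 = 5)
V = -29 (V = 5*(-6) + 1 = -30 + 1 = -29)
x(D) = 89/47 + D/8 (x(D) = D*(⅛) - 89*(-1/47) = D/8 + 89/47 = 89/47 + D/8)
x(V) - 1*(-21328) = (89/47 + (⅛)*(-29)) - 1*(-21328) = (89/47 - 29/8) + 21328 = -651/376 + 21328 = 8018677/376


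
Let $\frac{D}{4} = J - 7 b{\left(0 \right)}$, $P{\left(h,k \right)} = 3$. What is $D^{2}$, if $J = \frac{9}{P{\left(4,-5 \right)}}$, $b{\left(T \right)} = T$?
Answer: $144$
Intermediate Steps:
$J = 3$ ($J = \frac{9}{3} = 9 \cdot \frac{1}{3} = 3$)
$D = 12$ ($D = 4 \left(3 - 0\right) = 4 \left(3 + 0\right) = 4 \cdot 3 = 12$)
$D^{2} = 12^{2} = 144$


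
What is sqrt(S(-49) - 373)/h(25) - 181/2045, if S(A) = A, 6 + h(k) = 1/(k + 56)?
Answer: -181/2045 - 81*I*sqrt(422)/485 ≈ -0.088509 - 3.4308*I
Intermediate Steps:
h(k) = -6 + 1/(56 + k) (h(k) = -6 + 1/(k + 56) = -6 + 1/(56 + k))
sqrt(S(-49) - 373)/h(25) - 181/2045 = sqrt(-49 - 373)/(((-335 - 6*25)/(56 + 25))) - 181/2045 = sqrt(-422)/(((-335 - 150)/81)) - 181*1/2045 = (I*sqrt(422))/(((1/81)*(-485))) - 181/2045 = (I*sqrt(422))/(-485/81) - 181/2045 = (I*sqrt(422))*(-81/485) - 181/2045 = -81*I*sqrt(422)/485 - 181/2045 = -181/2045 - 81*I*sqrt(422)/485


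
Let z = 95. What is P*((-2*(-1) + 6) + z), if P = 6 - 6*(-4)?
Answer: 3090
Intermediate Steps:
P = 30 (P = 6 + 24 = 30)
P*((-2*(-1) + 6) + z) = 30*((-2*(-1) + 6) + 95) = 30*((2 + 6) + 95) = 30*(8 + 95) = 30*103 = 3090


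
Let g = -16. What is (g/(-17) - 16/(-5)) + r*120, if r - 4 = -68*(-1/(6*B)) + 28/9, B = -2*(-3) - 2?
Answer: 305356/255 ≈ 1197.5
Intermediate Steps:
B = 4 (B = 6 - 2 = 4)
r = 179/18 (r = 4 + (-68/(4*(-6)) + 28/9) = 4 + (-68/(-24) + 28*(⅑)) = 4 + (-68*(-1/24) + 28/9) = 4 + (17/6 + 28/9) = 4 + 107/18 = 179/18 ≈ 9.9444)
(g/(-17) - 16/(-5)) + r*120 = (-16/(-17) - 16/(-5)) + (179/18)*120 = (-16*(-1/17) - 16*(-⅕)) + 3580/3 = (16/17 + 16/5) + 3580/3 = 352/85 + 3580/3 = 305356/255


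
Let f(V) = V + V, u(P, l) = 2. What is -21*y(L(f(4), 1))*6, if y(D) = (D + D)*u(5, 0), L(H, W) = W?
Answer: -504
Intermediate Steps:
f(V) = 2*V
y(D) = 4*D (y(D) = (D + D)*2 = (2*D)*2 = 4*D)
-21*y(L(f(4), 1))*6 = -84*6 = -504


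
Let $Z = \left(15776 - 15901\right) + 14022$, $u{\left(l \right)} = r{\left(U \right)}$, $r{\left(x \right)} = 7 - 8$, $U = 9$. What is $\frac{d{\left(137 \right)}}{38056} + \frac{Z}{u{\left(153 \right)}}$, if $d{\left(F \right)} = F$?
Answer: $- \frac{528864095}{38056} \approx -13897.0$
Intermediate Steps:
$r{\left(x \right)} = -1$ ($r{\left(x \right)} = 7 - 8 = -1$)
$u{\left(l \right)} = -1$
$Z = 13897$ ($Z = -125 + 14022 = 13897$)
$\frac{d{\left(137 \right)}}{38056} + \frac{Z}{u{\left(153 \right)}} = \frac{137}{38056} + \frac{13897}{-1} = 137 \cdot \frac{1}{38056} + 13897 \left(-1\right) = \frac{137}{38056} - 13897 = - \frac{528864095}{38056}$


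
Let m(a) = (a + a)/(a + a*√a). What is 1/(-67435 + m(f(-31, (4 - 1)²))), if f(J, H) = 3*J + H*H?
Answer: (I - 2*√3)/(-67433*I + 134870*√3) ≈ -1.4829e-5 + 1.172e-10*I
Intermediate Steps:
f(J, H) = H² + 3*J (f(J, H) = 3*J + H² = H² + 3*J)
m(a) = 2*a/(a + a^(3/2)) (m(a) = (2*a)/(a + a^(3/2)) = 2*a/(a + a^(3/2)))
1/(-67435 + m(f(-31, (4 - 1)²))) = 1/(-67435 + 2*(((4 - 1)²)² + 3*(-31))/((((4 - 1)²)² + 3*(-31)) + (((4 - 1)²)² + 3*(-31))^(3/2))) = 1/(-67435 + 2*((3²)² - 93)/(((3²)² - 93) + ((3²)² - 93)^(3/2))) = 1/(-67435 + 2*(9² - 93)/((9² - 93) + (9² - 93)^(3/2))) = 1/(-67435 + 2*(81 - 93)/((81 - 93) + (81 - 93)^(3/2))) = 1/(-67435 + 2*(-12)/(-12 + (-12)^(3/2))) = 1/(-67435 + 2*(-12)/(-12 - 24*I*√3)) = 1/(-67435 - 24/(-12 - 24*I*√3))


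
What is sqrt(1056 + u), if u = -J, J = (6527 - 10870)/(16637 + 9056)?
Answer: 7*sqrt(14228757707)/25693 ≈ 32.499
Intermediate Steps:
J = -4343/25693 ≈ -0.16903
u = 4343/25693 (u = -1*(-4343/25693) = 4343/25693 ≈ 0.16903)
sqrt(1056 + u) = sqrt(1056 + 4343/25693) = sqrt(27136151/25693) = 7*sqrt(14228757707)/25693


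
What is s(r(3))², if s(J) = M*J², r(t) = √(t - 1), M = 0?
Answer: 0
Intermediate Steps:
r(t) = √(-1 + t)
s(J) = 0 (s(J) = 0*J² = 0)
s(r(3))² = 0² = 0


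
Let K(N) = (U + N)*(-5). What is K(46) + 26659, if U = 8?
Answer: 26389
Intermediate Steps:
K(N) = -40 - 5*N (K(N) = (8 + N)*(-5) = -40 - 5*N)
K(46) + 26659 = (-40 - 5*46) + 26659 = (-40 - 230) + 26659 = -270 + 26659 = 26389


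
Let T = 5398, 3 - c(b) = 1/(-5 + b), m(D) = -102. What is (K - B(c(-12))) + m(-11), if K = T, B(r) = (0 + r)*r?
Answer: 1527840/289 ≈ 5286.6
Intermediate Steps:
c(b) = 3 - 1/(-5 + b)
B(r) = r**2 (B(r) = r*r = r**2)
K = 5398
(K - B(c(-12))) + m(-11) = (5398 - ((-16 + 3*(-12))/(-5 - 12))**2) - 102 = (5398 - ((-16 - 36)/(-17))**2) - 102 = (5398 - (-1/17*(-52))**2) - 102 = (5398 - (52/17)**2) - 102 = (5398 - 1*2704/289) - 102 = (5398 - 2704/289) - 102 = 1557318/289 - 102 = 1527840/289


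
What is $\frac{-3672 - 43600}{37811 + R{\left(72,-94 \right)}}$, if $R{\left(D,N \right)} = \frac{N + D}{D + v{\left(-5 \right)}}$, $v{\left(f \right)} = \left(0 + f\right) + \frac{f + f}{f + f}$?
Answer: $- \frac{1607248}{1285563} \approx -1.2502$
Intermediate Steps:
$v{\left(f \right)} = 1 + f$ ($v{\left(f \right)} = f + \frac{2 f}{2 f} = f + 2 f \frac{1}{2 f} = f + 1 = 1 + f$)
$R{\left(D,N \right)} = \frac{D + N}{-4 + D}$ ($R{\left(D,N \right)} = \frac{N + D}{D + \left(1 - 5\right)} = \frac{D + N}{D - 4} = \frac{D + N}{-4 + D}$)
$\frac{-3672 - 43600}{37811 + R{\left(72,-94 \right)}} = \frac{-3672 - 43600}{37811 + \frac{72 - 94}{-4 + 72}} = - \frac{47272}{37811 + \frac{1}{68} \left(-22\right)} = - \frac{47272}{37811 - \frac{11}{34}} = - \frac{47272}{\frac{1285563}{34}} = \left(-47272\right) \frac{34}{1285563} = - \frac{1607248}{1285563}$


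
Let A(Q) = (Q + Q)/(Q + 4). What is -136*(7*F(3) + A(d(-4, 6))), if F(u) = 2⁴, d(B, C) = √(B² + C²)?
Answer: -140624/9 + 544*√13/9 ≈ -15407.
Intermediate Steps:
F(u) = 16
A(Q) = 2*Q/(4 + Q) (A(Q) = (2*Q)/(4 + Q) = 2*Q/(4 + Q))
-136*(7*F(3) + A(d(-4, 6))) = -136*(7*16 + 2*√((-4)² + 6²)/(4 + √((-4)² + 6²))) = -136*(112 + 2*√(16 + 36)/(4 + √(16 + 36))) = -136*(112 + 2*√52/(4 + √52)) = -136*(112 + 2*(2*√13)/(4 + 2*√13)) = -136*(112 + 4*√13/(4 + 2*√13)) = -15232 - 544*√13/(4 + 2*√13)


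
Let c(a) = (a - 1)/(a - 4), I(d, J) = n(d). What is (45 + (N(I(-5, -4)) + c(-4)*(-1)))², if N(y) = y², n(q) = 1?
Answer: 131769/64 ≈ 2058.9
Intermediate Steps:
I(d, J) = 1
c(a) = (-1 + a)/(-4 + a)
(45 + (N(I(-5, -4)) + c(-4)*(-1)))² = (45 + (1² + ((-1 - 4)/(-4 - 4))*(-1)))² = (45 + (1 + (-5/(-8))*(-1)))² = (45 + (1 - ⅛*(-5)*(-1)))² = (45 + (1 + (5/8)*(-1)))² = (45 + (1 - 5/8))² = (45 + 3/8)² = (363/8)² = 131769/64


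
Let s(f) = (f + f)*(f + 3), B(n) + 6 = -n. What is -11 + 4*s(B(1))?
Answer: 213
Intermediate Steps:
B(n) = -6 - n
s(f) = 2*f*(3 + f) (s(f) = (2*f)*(3 + f) = 2*f*(3 + f))
-11 + 4*s(B(1)) = -11 + 4*(2*(-6 - 1*1)*(3 + (-6 - 1*1))) = -11 + 4*(2*(-6 - 1)*(3 + (-6 - 1))) = -11 + 4*(2*(-7)*(3 - 7)) = -11 + 4*(2*(-7)*(-4)) = -11 + 4*56 = -11 + 224 = 213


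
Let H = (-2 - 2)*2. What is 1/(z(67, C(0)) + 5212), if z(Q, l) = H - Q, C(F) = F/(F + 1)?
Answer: 1/5137 ≈ 0.00019467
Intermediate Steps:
H = -8 (H = -4*2 = -8)
C(F) = F/(1 + F)
z(Q, l) = -8 - Q
1/(z(67, C(0)) + 5212) = 1/((-8 - 1*67) + 5212) = 1/((-8 - 67) + 5212) = 1/(-75 + 5212) = 1/5137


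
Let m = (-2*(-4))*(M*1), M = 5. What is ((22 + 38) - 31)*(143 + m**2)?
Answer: 50547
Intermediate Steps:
m = 40 (m = (-2*(-4))*(5*1) = 8*5 = 40)
((22 + 38) - 31)*(143 + m**2) = ((22 + 38) - 31)*(143 + 40**2) = (60 - 31)*(143 + 1600) = 29*1743 = 50547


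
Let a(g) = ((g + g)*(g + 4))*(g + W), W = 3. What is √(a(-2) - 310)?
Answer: I*√318 ≈ 17.833*I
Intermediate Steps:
a(g) = 2*g*(3 + g)*(4 + g) (a(g) = ((g + g)*(g + 4))*(g + 3) = ((2*g)*(4 + g))*(3 + g) = (2*g*(4 + g))*(3 + g) = 2*g*(3 + g)*(4 + g))
√(a(-2) - 310) = √(2*(-2)*(12 + (-2)² + 7*(-2)) - 310) = √(2*(-2)*(12 + 4 - 14) - 310) = √(2*(-2)*2 - 310) = √(-8 - 310) = √(-318) = I*√318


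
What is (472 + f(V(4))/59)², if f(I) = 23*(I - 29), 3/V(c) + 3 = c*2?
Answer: 18488928676/87025 ≈ 2.1246e+5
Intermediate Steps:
V(c) = 3/(-3 + 2*c) (V(c) = 3/(-3 + c*2) = 3/(-3 + 2*c))
f(I) = -667 + 23*I (f(I) = 23*(-29 + I) = -667 + 23*I)
(472 + f(V(4))/59)² = (472 + (-667 + 23*(3/(-3 + 2*4)))/59)² = (472 + (-667 + 23*(3/(-3 + 8)))*(1/59))² = (472 + (-667 + 23*(3/5))*(1/59))² = (472 + (-667 + 23*(3*(⅕)))*(1/59))² = (472 + (-667 + 23*(⅗))*(1/59))² = (472 + (-667 + 69/5)*(1/59))² = (472 - 3266/5*1/59)² = (472 - 3266/295)² = (135974/295)² = 18488928676/87025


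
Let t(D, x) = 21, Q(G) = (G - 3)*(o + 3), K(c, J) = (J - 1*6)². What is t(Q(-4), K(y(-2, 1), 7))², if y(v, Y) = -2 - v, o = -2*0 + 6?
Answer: 441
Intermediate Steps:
o = 6 (o = 0 + 6 = 6)
K(c, J) = (-6 + J)² (K(c, J) = (J - 6)² = (-6 + J)²)
Q(G) = -27 + 9*G (Q(G) = (G - 3)*(6 + 3) = (-3 + G)*9 = -27 + 9*G)
t(Q(-4), K(y(-2, 1), 7))² = 21² = 441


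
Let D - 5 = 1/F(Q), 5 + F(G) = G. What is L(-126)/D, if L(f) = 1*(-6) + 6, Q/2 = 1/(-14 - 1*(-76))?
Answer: 0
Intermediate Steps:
Q = 1/31 (Q = 2/(-14 - 1*(-76)) = 2/(-14 + 76) = 2/62 = 2*(1/62) = 1/31 ≈ 0.032258)
F(G) = -5 + G
L(f) = 0 (L(f) = -6 + 6 = 0)
D = 739/154 (D = 5 + 1/(-5 + 1/31) = 5 + 1/(-154/31) = 5 - 31/154 = 739/154 ≈ 4.7987)
L(-126)/D = 0/(739/154) = 0*(154/739) = 0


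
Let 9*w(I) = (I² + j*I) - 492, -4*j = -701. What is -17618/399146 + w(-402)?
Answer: 4020779613/399146 ≈ 10073.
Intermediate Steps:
j = 701/4 (j = -¼*(-701) = 701/4 ≈ 175.25)
w(I) = -164/3 + I²/9 + 701*I/36 (w(I) = ((I² + 701*I/4) - 492)/9 = (-492 + I² + 701*I/4)/9 = -164/3 + I²/9 + 701*I/36)
-17618/399146 + w(-402) = -17618/399146 + (-164/3 + (⅑)*(-402)² + (701/36)*(-402)) = -17618*1/399146 + (-164/3 + (⅑)*161604 - 46967/6) = -8809/199573 + (-164/3 + 17956 - 46967/6) = -8809/199573 + 20147/2 = 4020779613/399146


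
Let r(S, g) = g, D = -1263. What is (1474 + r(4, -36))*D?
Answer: -1816194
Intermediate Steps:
(1474 + r(4, -36))*D = (1474 - 36)*(-1263) = 1438*(-1263) = -1816194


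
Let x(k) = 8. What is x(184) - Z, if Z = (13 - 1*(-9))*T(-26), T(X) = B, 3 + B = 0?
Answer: 74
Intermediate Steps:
B = -3 (B = -3 + 0 = -3)
T(X) = -3
Z = -66 (Z = (13 - 1*(-9))*(-3) = (13 + 9)*(-3) = 22*(-3) = -66)
x(184) - Z = 8 - 1*(-66) = 8 + 66 = 74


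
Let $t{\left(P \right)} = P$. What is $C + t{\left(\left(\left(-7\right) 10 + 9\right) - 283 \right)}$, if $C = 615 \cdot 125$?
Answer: $76531$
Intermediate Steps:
$C = 76875$
$C + t{\left(\left(\left(-7\right) 10 + 9\right) - 283 \right)} = 76875 + \left(\left(\left(-7\right) 10 + 9\right) - 283\right) = 76875 + \left(\left(-70 + 9\right) - 283\right) = 76875 - 344 = 76531$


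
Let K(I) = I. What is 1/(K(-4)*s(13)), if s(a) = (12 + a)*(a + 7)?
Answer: -1/2000 ≈ -0.00050000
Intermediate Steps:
s(a) = (7 + a)*(12 + a) (s(a) = (12 + a)*(7 + a) = (7 + a)*(12 + a))
1/(K(-4)*s(13)) = 1/(-4*(84 + 13**2 + 19*13)) = 1/(-4*(84 + 169 + 247)) = 1/(-4*500) = 1/(-2000) = -1/2000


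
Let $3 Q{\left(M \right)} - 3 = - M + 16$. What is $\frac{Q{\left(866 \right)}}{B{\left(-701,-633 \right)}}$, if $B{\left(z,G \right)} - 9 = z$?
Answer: $\frac{847}{2076} \approx 0.408$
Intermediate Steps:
$B{\left(z,G \right)} = 9 + z$
$Q{\left(M \right)} = \frac{19}{3} - \frac{M}{3}$ ($Q{\left(M \right)} = 1 + \frac{- M + 16}{3} = 1 + \frac{16 - M}{3} = 1 - \left(- \frac{16}{3} + \frac{M}{3}\right) = \frac{19}{3} - \frac{M}{3}$)
$\frac{Q{\left(866 \right)}}{B{\left(-701,-633 \right)}} = \frac{\frac{19}{3} - \frac{866}{3}}{9 - 701} = \frac{\frac{19}{3} - \frac{866}{3}}{-692} = \left(- \frac{847}{3}\right) \left(- \frac{1}{692}\right) = \frac{847}{2076}$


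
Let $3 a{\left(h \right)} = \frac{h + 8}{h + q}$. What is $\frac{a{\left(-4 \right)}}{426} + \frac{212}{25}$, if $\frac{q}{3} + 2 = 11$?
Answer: $\frac{3115814}{367425} \approx 8.4801$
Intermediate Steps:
$q = 27$ ($q = -6 + 3 \cdot 11 = -6 + 33 = 27$)
$a{\left(h \right)} = \frac{8 + h}{3 \left(27 + h\right)}$ ($a{\left(h \right)} = \frac{\left(h + 8\right) \frac{1}{h + 27}}{3} = \frac{\left(8 + h\right) \frac{1}{27 + h}}{3} = \frac{\frac{1}{27 + h} \left(8 + h\right)}{3} = \frac{8 + h}{3 \left(27 + h\right)}$)
$\frac{a{\left(-4 \right)}}{426} + \frac{212}{25} = \frac{\frac{1}{3} \frac{1}{27 - 4} \left(8 - 4\right)}{426} + \frac{212}{25} = \frac{1}{3} \cdot \frac{1}{23} \cdot 4 \cdot \frac{1}{426} + 212 \cdot \frac{1}{25} = \frac{1}{3} \cdot \frac{1}{23} \cdot 4 \cdot \frac{1}{426} + \frac{212}{25} = \frac{4}{69} \cdot \frac{1}{426} + \frac{212}{25} = \frac{2}{14697} + \frac{212}{25} = \frac{3115814}{367425}$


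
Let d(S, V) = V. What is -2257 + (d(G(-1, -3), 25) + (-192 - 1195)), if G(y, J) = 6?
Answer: -3619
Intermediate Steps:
-2257 + (d(G(-1, -3), 25) + (-192 - 1195)) = -2257 + (25 + (-192 - 1195)) = -2257 + (25 - 1387) = -2257 - 1362 = -3619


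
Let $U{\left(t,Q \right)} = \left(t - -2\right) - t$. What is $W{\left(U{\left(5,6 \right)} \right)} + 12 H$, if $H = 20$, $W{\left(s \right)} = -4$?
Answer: $236$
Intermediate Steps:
$U{\left(t,Q \right)} = 2$ ($U{\left(t,Q \right)} = \left(t + 2\right) - t = \left(2 + t\right) - t = 2$)
$W{\left(U{\left(5,6 \right)} \right)} + 12 H = -4 + 12 \cdot 20 = -4 + 240 = 236$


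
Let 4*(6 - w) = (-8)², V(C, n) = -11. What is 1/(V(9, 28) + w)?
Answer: -1/21 ≈ -0.047619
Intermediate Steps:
w = -10 (w = 6 - ¼*(-8)² = 6 - ¼*64 = 6 - 16 = -10)
1/(V(9, 28) + w) = 1/(-11 - 10) = 1/(-21) = -1/21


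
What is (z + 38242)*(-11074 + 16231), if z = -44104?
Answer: -30230334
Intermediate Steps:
(z + 38242)*(-11074 + 16231) = (-44104 + 38242)*(-11074 + 16231) = -5862*5157 = -30230334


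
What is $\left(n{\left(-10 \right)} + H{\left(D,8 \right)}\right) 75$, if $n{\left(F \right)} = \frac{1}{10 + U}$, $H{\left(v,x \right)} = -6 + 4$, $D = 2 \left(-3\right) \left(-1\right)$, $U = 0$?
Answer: $- \frac{285}{2} \approx -142.5$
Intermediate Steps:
$D = 6$ ($D = \left(-6\right) \left(-1\right) = 6$)
$H{\left(v,x \right)} = -2$
$n{\left(F \right)} = \frac{1}{10}$ ($n{\left(F \right)} = \frac{1}{10 + 0} = \frac{1}{10}$)
$\left(n{\left(-10 \right)} + H{\left(D,8 \right)}\right) 75 = \left(\frac{1}{10} - 2\right) 75 = \left(- \frac{19}{10}\right) 75 = - \frac{285}{2}$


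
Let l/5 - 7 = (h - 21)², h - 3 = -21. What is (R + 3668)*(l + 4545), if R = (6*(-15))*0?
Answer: 44694580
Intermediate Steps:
h = -18 (h = 3 - 21 = -18)
l = 7640 (l = 35 + 5*(-18 - 21)² = 35 + 5*(-39)² = 35 + 5*1521 = 35 + 7605 = 7640)
R = 0 (R = -90*0 = 0)
(R + 3668)*(l + 4545) = (0 + 3668)*(7640 + 4545) = 3668*12185 = 44694580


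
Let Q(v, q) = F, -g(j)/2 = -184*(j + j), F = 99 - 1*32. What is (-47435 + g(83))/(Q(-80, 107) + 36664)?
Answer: 13653/36731 ≈ 0.37170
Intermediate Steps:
F = 67 (F = 99 - 32 = 67)
g(j) = 736*j (g(j) = -(-368)*(j + j) = -(-368)*2*j = -(-736)*j = 736*j)
Q(v, q) = 67
(-47435 + g(83))/(Q(-80, 107) + 36664) = (-47435 + 736*83)/(67 + 36664) = (-47435 + 61088)/36731 = 13653*(1/36731) = 13653/36731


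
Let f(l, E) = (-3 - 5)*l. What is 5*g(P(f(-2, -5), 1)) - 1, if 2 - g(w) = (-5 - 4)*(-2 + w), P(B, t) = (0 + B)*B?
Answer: 11439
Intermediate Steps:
f(l, E) = -8*l
P(B, t) = B² (P(B, t) = B*B = B²)
g(w) = -16 + 9*w (g(w) = 2 - (-5 - 4)*(-2 + w) = 2 - (-9)*(-2 + w) = 2 - (18 - 9*w) = 2 + (-18 + 9*w) = -16 + 9*w)
5*g(P(f(-2, -5), 1)) - 1 = 5*(-16 + 9*(-8*(-2))²) - 1 = 5*(-16 + 9*16²) - 1 = 5*(-16 + 9*256) - 1 = 5*(-16 + 2304) - 1 = 5*2288 - 1 = 11440 - 1 = 11439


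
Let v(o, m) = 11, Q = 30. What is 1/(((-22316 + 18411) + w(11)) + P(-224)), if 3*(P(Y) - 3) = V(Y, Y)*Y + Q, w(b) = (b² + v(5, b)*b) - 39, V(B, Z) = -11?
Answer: -3/8603 ≈ -0.00034872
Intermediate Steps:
w(b) = -39 + b² + 11*b (w(b) = (b² + 11*b) - 39 = -39 + b² + 11*b)
P(Y) = 13 - 11*Y/3 (P(Y) = 3 + (-11*Y + 30)/3 = 3 + (30 - 11*Y)/3 = 3 + (10 - 11*Y/3) = 13 - 11*Y/3)
1/(((-22316 + 18411) + w(11)) + P(-224)) = 1/(((-22316 + 18411) + (-39 + 11² + 11*11)) + (13 - 11/3*(-224))) = 1/((-3905 + (-39 + 121 + 121)) + (13 + 2464/3)) = 1/((-3905 + 203) + 2503/3) = 1/(-3702 + 2503/3) = 1/(-8603/3) = -3/8603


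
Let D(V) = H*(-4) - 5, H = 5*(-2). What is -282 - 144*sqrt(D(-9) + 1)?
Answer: -1146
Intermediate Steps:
H = -10
D(V) = 35 (D(V) = -10*(-4) - 5 = 40 - 5 = 35)
-282 - 144*sqrt(D(-9) + 1) = -282 - 144*sqrt(35 + 1) = -282 - 144*sqrt(36) = -282 - 144*6 = -282 - 864 = -1146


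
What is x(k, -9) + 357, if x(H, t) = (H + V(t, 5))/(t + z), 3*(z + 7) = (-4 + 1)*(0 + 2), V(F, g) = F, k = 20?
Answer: 6415/18 ≈ 356.39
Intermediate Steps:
z = -9 (z = -7 + ((-4 + 1)*(0 + 2))/3 = -7 + (-3*2)/3 = -7 + (⅓)*(-6) = -7 - 2 = -9)
x(H, t) = (H + t)/(-9 + t) (x(H, t) = (H + t)/(t - 9) = (H + t)/(-9 + t))
x(k, -9) + 357 = (20 - 9)/(-9 - 9) + 357 = 11/(-18) + 357 = -1/18*11 + 357 = -11/18 + 357 = 6415/18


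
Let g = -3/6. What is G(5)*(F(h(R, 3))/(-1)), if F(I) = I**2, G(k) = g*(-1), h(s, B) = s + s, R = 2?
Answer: -8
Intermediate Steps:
g = -1/2 (g = -3*1/6 = -1/2 ≈ -0.50000)
h(s, B) = 2*s
G(k) = 1/2 (G(k) = -1/2*(-1) = 1/2)
G(5)*(F(h(R, 3))/(-1)) = ((2*2)**2/(-1))/2 = (4**2*(-1))/2 = (16*(-1))/2 = (1/2)*(-16) = -8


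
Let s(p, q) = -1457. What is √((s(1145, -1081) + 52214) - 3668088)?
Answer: I*√3617331 ≈ 1901.9*I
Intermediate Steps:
√((s(1145, -1081) + 52214) - 3668088) = √((-1457 + 52214) - 3668088) = √(50757 - 3668088) = √(-3617331) = I*√3617331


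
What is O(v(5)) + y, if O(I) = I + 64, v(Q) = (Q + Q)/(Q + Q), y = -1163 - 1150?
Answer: -2248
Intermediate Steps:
y = -2313
v(Q) = 1 (v(Q) = (2*Q)/((2*Q)) = (2*Q)*(1/(2*Q)) = 1)
O(I) = 64 + I
O(v(5)) + y = (64 + 1) - 2313 = 65 - 2313 = -2248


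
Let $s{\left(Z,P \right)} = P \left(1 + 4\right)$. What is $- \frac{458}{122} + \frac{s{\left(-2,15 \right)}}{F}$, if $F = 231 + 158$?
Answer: $- \frac{84506}{23729} \approx -3.5613$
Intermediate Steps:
$F = 389$
$s{\left(Z,P \right)} = 5 P$ ($s{\left(Z,P \right)} = P 5 = 5 P$)
$- \frac{458}{122} + \frac{s{\left(-2,15 \right)}}{F} = - \frac{458}{122} + \frac{5 \cdot 15}{389} = \left(-458\right) \frac{1}{122} + 75 \cdot \frac{1}{389} = - \frac{229}{61} + \frac{75}{389} = - \frac{84506}{23729}$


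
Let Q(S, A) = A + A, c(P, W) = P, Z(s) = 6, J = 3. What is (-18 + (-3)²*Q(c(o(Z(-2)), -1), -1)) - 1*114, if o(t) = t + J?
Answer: -150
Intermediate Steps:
o(t) = 3 + t (o(t) = t + 3 = 3 + t)
Q(S, A) = 2*A
(-18 + (-3)²*Q(c(o(Z(-2)), -1), -1)) - 1*114 = (-18 + (-3)²*(2*(-1))) - 1*114 = (-18 + 9*(-2)) - 114 = (-18 - 18) - 114 = -36 - 114 = -150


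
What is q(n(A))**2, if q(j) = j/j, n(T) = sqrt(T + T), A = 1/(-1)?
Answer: 1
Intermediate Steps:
A = -1
n(T) = sqrt(2)*sqrt(T) (n(T) = sqrt(2*T) = sqrt(2)*sqrt(T))
q(j) = 1
q(n(A))**2 = 1**2 = 1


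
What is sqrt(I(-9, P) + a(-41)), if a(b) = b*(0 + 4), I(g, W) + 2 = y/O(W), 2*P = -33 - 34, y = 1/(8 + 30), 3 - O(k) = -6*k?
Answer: I*sqrt(261037865)/1254 ≈ 12.884*I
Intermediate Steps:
O(k) = 3 + 6*k (O(k) = 3 - (-6)*k = 3 + 6*k)
y = 1/38 ≈ 0.026316
P = -67/2 (P = (-33 - 34)/2 = (1/2)*(-67) = -67/2 ≈ -33.500)
I(g, W) = -2 + 1/(38*(3 + 6*W))
a(b) = 4*b (a(b) = b*4 = 4*b)
sqrt(I(-9, P) + a(-41)) = sqrt((-227 - 456*(-67/2))/(114*(1 + 2*(-67/2))) + 4*(-41)) = sqrt((-227 + 15276)/(114*(1 - 67)) - 164) = sqrt((1/114)*15049/(-66) - 164) = sqrt((1/114)*(-1/66)*15049 - 164) = sqrt(-15049/7524 - 164) = sqrt(-1248985/7524) = I*sqrt(261037865)/1254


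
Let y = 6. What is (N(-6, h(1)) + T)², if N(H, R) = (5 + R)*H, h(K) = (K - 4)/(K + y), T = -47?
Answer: 271441/49 ≈ 5539.6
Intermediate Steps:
h(K) = (-4 + K)/(6 + K) (h(K) = (K - 4)/(K + 6) = (-4 + K)/(6 + K))
N(H, R) = H*(5 + R)
(N(-6, h(1)) + T)² = (-6*(5 + (-4 + 1)/(6 + 1)) - 47)² = (-6*(5 - 3/7) - 47)² = (-6*32/7 - 47)² = (-192/7 - 47)² = (-521/7)² = 271441/49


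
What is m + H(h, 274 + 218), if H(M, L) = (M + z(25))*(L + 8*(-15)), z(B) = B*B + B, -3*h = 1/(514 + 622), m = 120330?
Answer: 102844889/284 ≈ 3.6213e+5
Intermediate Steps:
h = -1/3408 (h = -1/(3*(514 + 622)) = -⅓/1136 = -⅓*1/1136 = -1/3408 ≈ -0.00029343)
z(B) = B + B² (z(B) = B² + B = B + B²)
H(M, L) = (-120 + L)*(650 + M) (H(M, L) = (M + 25*(1 + 25))*(L + 8*(-15)) = (M + 25*26)*(L - 120) = (M + 650)*(-120 + L) = (650 + M)*(-120 + L) = (-120 + L)*(650 + M))
m + H(h, 274 + 218) = 120330 + (-78000 - 120*(-1/3408) + 650*(274 + 218) + (274 + 218)*(-1/3408)) = 120330 + (-78000 + 5/142 + 650*492 + 492*(-1/3408)) = 120330 + (-78000 + 5/142 + 319800 - 41/284) = 120330 + 68671169/284 = 102844889/284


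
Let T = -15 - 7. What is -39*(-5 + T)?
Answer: 1053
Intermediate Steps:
T = -22
-39*(-5 + T) = -39*(-5 - 22) = -39*(-27) = 1053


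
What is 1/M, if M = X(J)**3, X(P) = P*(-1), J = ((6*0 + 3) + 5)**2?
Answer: -1/262144 ≈ -3.8147e-6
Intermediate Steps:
J = 64 (J = ((0 + 3) + 5)**2 = (3 + 5)**2 = 8**2 = 64)
X(P) = -P
M = -262144 (M = (-1*64)**3 = (-64)**3 = -262144)
1/M = 1/(-262144) = -1/262144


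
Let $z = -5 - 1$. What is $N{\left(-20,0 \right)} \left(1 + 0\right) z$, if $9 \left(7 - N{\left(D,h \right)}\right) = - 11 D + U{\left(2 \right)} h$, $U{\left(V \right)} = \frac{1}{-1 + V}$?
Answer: $\frac{314}{3} \approx 104.67$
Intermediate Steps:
$z = -6$
$N{\left(D,h \right)} = 7 - \frac{h}{9} + \frac{11 D}{9}$ ($N{\left(D,h \right)} = 7 - \frac{- 11 D + \frac{h}{-1 + 2}}{9} = 7 - \frac{- 11 D + \frac{h}{1}}{9} = 7 - \frac{- 11 D + 1 h}{9} = 7 - \frac{- 11 D + h}{9} = 7 - \frac{h - 11 D}{9} = 7 + \left(- \frac{h}{9} + \frac{11 D}{9}\right) = 7 - \frac{h}{9} + \frac{11 D}{9}$)
$N{\left(-20,0 \right)} \left(1 + 0\right) z = \left(7 - 0 + \frac{11}{9} \left(-20\right)\right) \left(1 + 0\right) \left(-6\right) = \left(7 + 0 - \frac{220}{9}\right) 1 \left(-6\right) = \left(- \frac{157}{9}\right) \left(-6\right) = \frac{314}{3}$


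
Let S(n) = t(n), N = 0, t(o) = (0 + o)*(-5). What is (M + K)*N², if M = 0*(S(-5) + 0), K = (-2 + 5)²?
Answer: 0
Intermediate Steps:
t(o) = -5*o (t(o) = o*(-5) = -5*o)
S(n) = -5*n
K = 9 (K = 3² = 9)
M = 0 (M = 0*(-5*(-5) + 0) = 0*(25 + 0) = 0*25 = 0)
(M + K)*N² = (0 + 9)*0² = 9*0 = 0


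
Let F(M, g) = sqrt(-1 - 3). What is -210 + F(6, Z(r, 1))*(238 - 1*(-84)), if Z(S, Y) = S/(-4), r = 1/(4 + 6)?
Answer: -210 + 644*I ≈ -210.0 + 644.0*I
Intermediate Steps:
r = 1/10 ≈ 0.10000
Z(S, Y) = -S/4 (Z(S, Y) = S*(-1/4) = -S/4)
F(M, g) = 2*I (F(M, g) = sqrt(-4) = 2*I)
-210 + F(6, Z(r, 1))*(238 - 1*(-84)) = -210 + (2*I)*(238 - 1*(-84)) = -210 + (2*I)*(238 + 84) = -210 + (2*I)*322 = -210 + 644*I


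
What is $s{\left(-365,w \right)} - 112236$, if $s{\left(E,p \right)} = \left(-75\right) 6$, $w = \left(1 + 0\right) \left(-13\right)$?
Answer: $-112686$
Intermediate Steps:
$w = -13$ ($w = 1 \left(-13\right) = -13$)
$s{\left(E,p \right)} = -450$
$s{\left(-365,w \right)} - 112236 = -450 - 112236 = -112686$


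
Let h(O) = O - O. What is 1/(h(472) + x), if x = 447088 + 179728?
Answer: 1/626816 ≈ 1.5954e-6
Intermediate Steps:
h(O) = 0
x = 626816
1/(h(472) + x) = 1/(0 + 626816) = 1/626816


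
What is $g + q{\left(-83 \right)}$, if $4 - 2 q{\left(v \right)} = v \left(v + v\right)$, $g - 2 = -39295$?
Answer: $-46180$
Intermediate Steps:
$g = -39293$ ($g = 2 - 39295 = -39293$)
$q{\left(v \right)} = 2 - v^{2}$ ($q{\left(v \right)} = 2 - \frac{v \left(v + v\right)}{2} = 2 - \frac{v 2 v}{2} = 2 - \frac{2 v^{2}}{2} = 2 - v^{2}$)
$g + q{\left(-83 \right)} = -39293 + \left(2 - \left(-83\right)^{2}\right) = -39293 + \left(2 - 6889\right) = -39293 - 6887 = -46180$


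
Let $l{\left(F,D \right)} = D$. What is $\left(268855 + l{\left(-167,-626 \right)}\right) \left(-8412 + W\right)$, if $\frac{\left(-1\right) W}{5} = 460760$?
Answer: $-620202312548$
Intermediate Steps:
$W = -2303800$ ($W = \left(-5\right) 460760 = -2303800$)
$\left(268855 + l{\left(-167,-626 \right)}\right) \left(-8412 + W\right) = \left(268855 - 626\right) \left(-8412 - 2303800\right) = 268229 \left(-2312212\right) = -620202312548$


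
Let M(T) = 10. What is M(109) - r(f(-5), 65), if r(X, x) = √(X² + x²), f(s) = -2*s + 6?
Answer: 10 - √4481 ≈ -56.940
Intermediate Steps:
f(s) = 6 - 2*s
M(109) - r(f(-5), 65) = 10 - √((6 - 2*(-5))² + 65²) = 10 - √((6 + 10)² + 4225) = 10 - √(16² + 4225) = 10 - √(256 + 4225) = 10 - √4481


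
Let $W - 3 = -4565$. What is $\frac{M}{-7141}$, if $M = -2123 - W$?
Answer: $- \frac{2439}{7141} \approx -0.34155$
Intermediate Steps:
$W = -4562$ ($W = 3 - 4565 = -4562$)
$M = 2439$ ($M = -2123 - -4562 = -2123 + 4562 = 2439$)
$\frac{M}{-7141} = \frac{2439}{-7141} = 2439 \left(- \frac{1}{7141}\right) = - \frac{2439}{7141}$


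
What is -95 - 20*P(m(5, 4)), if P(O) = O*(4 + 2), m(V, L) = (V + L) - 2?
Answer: -935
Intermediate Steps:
m(V, L) = -2 + L + V (m(V, L) = (L + V) - 2 = -2 + L + V)
P(O) = 6*O (P(O) = O*6 = 6*O)
-95 - 20*P(m(5, 4)) = -95 - 120*(-2 + 4 + 5) = -95 - 120*7 = -95 - 20*42 = -95 - 840 = -935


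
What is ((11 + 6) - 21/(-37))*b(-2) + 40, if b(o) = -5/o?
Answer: 3105/37 ≈ 83.919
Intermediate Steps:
((11 + 6) - 21/(-37))*b(-2) + 40 = ((11 + 6) - 21/(-37))*(-5/(-2)) + 40 = (17 - 21*(-1/37))*(-5*(-½)) + 40 = (17 + 21/37)*(5/2) + 40 = (650/37)*(5/2) + 40 = 1625/37 + 40 = 3105/37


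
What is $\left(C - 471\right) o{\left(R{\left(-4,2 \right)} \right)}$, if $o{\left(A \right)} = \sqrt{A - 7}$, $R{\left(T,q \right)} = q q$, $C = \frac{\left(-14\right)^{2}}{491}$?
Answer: $- \frac{231065 i \sqrt{3}}{491} \approx - 815.1 i$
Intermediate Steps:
$C = \frac{196}{491}$ ($C = 196 \cdot \frac{1}{491} = \frac{196}{491} \approx 0.39919$)
$R{\left(T,q \right)} = q^{2}$
$o{\left(A \right)} = \sqrt{-7 + A}$
$\left(C - 471\right) o{\left(R{\left(-4,2 \right)} \right)} = \left(\frac{196}{491} - 471\right) \sqrt{-7 + 2^{2}} = - \frac{231065 \sqrt{-7 + 4}}{491} = - \frac{231065 \sqrt{-3}}{491} = - \frac{231065 i \sqrt{3}}{491}$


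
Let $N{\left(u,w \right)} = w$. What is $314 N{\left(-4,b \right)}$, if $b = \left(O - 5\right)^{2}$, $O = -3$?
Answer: $20096$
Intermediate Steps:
$b = 64$ ($b = \left(-3 - 5\right)^{2} = \left(-8\right)^{2} = 64$)
$314 N{\left(-4,b \right)} = 314 \cdot 64 = 20096$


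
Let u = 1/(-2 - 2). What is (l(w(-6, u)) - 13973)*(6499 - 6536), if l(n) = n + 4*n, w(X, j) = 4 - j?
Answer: 2064859/4 ≈ 5.1622e+5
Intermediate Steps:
u = -¼ (u = 1/(-4) = -¼ ≈ -0.25000)
l(n) = 5*n
(l(w(-6, u)) - 13973)*(6499 - 6536) = (5*(4 - 1*(-¼)) - 13973)*(6499 - 6536) = (5*(4 + ¼) - 13973)*(-37) = (5*(17/4) - 13973)*(-37) = (85/4 - 13973)*(-37) = -55807/4*(-37) = 2064859/4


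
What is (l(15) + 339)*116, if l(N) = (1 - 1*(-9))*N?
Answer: 56724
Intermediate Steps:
l(N) = 10*N (l(N) = (1 + 9)*N = 10*N)
(l(15) + 339)*116 = (10*15 + 339)*116 = (150 + 339)*116 = 489*116 = 56724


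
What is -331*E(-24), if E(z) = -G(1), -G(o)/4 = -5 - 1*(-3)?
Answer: 2648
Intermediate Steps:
G(o) = 8 (G(o) = -4*(-5 - 1*(-3)) = -4*(-5 + 3) = -4*(-2) = 8)
E(z) = -8 (E(z) = -1*8 = -8)
-331*E(-24) = -331*(-8) = 2648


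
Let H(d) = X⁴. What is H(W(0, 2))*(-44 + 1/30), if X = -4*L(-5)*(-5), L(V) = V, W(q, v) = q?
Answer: -13190000000/3 ≈ -4.3967e+9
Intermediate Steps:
X = -100 (X = -4*(-5)*(-5) = 20*(-5) = -100)
H(d) = 100000000 (H(d) = (-100)⁴ = 100000000)
H(W(0, 2))*(-44 + 1/30) = 100000000*(-44 + 1/30) = 100000000*(-1319/30) = -13190000000/3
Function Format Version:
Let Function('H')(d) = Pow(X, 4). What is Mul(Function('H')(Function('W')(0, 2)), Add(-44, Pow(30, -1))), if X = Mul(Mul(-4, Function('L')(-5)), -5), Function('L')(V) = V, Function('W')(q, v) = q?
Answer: Rational(-13190000000, 3) ≈ -4.3967e+9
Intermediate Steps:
X = -100 (X = Mul(Mul(-4, -5), -5) = Mul(20, -5) = -100)
Function('H')(d) = 100000000 (Function('H')(d) = Pow(-100, 4) = 100000000)
Mul(Function('H')(Function('W')(0, 2)), Add(-44, Pow(30, -1))) = Mul(100000000, Add(-44, Pow(30, -1))) = Mul(100000000, Add(-44, Rational(1, 30))) = Mul(100000000, Rational(-1319, 30)) = Rational(-13190000000, 3)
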